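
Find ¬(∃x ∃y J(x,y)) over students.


Original: ∃x ∃y J(x,y)
Rule: ¬∀→∃, ¬∃→∀, negate predicate.
Negation: ∀x ∀y ¬J(x,y)

∀x ∀y ¬J(x,y)


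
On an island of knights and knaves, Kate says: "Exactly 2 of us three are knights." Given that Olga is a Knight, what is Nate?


Kate claims exactly 2 knights among Kate, Olga, Nate.
Given: Olga is a Knight.

Case 1: Kate is a Knight (tells truth)
  Then exactly 2 of the three are knights.
  Counting Kate, Olga: 2 knight(s) so far. Need 0 more → Nate = Knave.
Case 2: Kate is a Knave (lies)
  Then the count is NOT 2.
  If Nate = Knight, count = 2 = 2 → claim would be true, contradicts lie.
  If Nate = Knave, count = 1 ≠ 2 → lie confirmed ✓

Nate is a Knave.

Knave


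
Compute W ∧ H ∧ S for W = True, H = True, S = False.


W = True, H = True, S = False
Step 1: W ∧ H = True AND True = True
Step 2: (True) ∧ S = (True) AND False = False
AND is true only when ALL operands are true.

False


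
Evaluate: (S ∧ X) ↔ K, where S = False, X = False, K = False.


S = False, X = False, K = False
Step 1: S ∧ X = False AND False = False
Step 2: (False) ↔ K: true when both sides have same truth value.
Result: False ↔ False = True

True


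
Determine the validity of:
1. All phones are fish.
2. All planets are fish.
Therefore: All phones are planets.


Premise 1: All phones are fish.
Premise 2: All planets are fish.
Conclusion: All phones are planets.
Fallacy: undistributed middle. fish is predicate in both.
Counterexample: phones and planets could be disjoint subsets of fish.

Invalid


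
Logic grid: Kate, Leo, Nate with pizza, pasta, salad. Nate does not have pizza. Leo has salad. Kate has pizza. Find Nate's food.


From clues:
  Leo → salad
  Kate → pizza
By elimination, Nate gets the remaining.

pasta


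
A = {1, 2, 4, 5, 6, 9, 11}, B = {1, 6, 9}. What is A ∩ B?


A = {1, 2, 4, 5, 6, 9, 11}
B = {1, 6, 9}
Operation: intersection
Elements in both: 1, 6, 9

{1, 6, 9}


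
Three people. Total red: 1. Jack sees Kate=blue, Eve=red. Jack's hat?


Total red = 1, seen red = 1
Own red = 1 - 1 = 0
Jack's hat is blue.

blue


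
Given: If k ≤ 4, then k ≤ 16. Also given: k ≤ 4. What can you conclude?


Modus ponens: P → Q, P ⊢ Q
P: k ≤ 4
Q: k ≤ 16
We have P → Q and P is true.
By modus ponens, Q must be true.

k ≤ 16


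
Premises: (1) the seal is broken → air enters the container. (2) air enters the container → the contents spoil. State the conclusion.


Hypothetical syllogism: P → Q, Q → R ⊢ P → R
Premise 1: the seal is broken → air enters the container
Premise 2: air enters the container → the contents spoil
Chain the implications: the middle term (air enters the container) links the two.
Conclusion: If the seal is broken, then the contents spoil.

If the seal is broken, then the contents spoil.


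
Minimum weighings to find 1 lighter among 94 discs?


Each weighing has 3 outcomes (left heavy / balance / right heavy), so k weighings distinguish at most 3^k cases; splitting into three near-equal groups achieves this.
Need 3^k ≥ 94: 3^4 = 81 < 94 ≤ 3^5 = 243
k = ⌈log₃(94)⌉ = 5

5


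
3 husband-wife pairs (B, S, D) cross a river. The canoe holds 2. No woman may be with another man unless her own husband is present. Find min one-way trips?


Label couples B, S, D (H = husband, W = wife).
Counting alone: 6 people, the canoe carries 2 and someone must bring it back, so each round trip nets at most +1 on the far side until the last crossing → at least 9 trips. The jealousy constraint makes 9 impossible; the shortest valid schedule has 11:
1. WB+WS →  (far: WB,WS; near: HB,HS,HD,WD)
2. WB ←       (far: WS; near: HB,HS,HD,WB,WD)
3. WB+WD →  (far: WB,WS,WD; near: HB,HS,HD)
4. WB ←       (far: WS,WD; near: HB,HS,HD,WB)
5. HS+HD →  (far: HS,WS,HD,WD; near: HB,WB)
6. HS+WS ←  (far: HD,WD; near: HB,WB,HS,WS)
7. HB+HS →  (far: HB,HS,HD,WD; near: WB,WS)
8. WD ←       (far: HB,HS,HD; near: WB,WS,WD)
9. WB+WS →  (far: HB,WB,HS,WS,HD; near: WD)
10. HD ←      (far: HB,WB,HS,WS; near: HD,WD)
11. HD+WD → (far: all six; near: empty)
In every state each wife is either with her husband or with no other man.
Minimum trips = 11

11


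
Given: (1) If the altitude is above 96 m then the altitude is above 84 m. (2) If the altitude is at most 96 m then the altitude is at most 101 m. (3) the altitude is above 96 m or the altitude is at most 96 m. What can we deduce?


Constructive dilemma: (P → Q) ∧ (R → S), P ∨ R ⊢ Q ∨ S
Premise 1: the altitude is above 96 m → the altitude is above 84 m
Premise 2: the altitude is at most 96 m → the altitude is at most 101 m
Premise 3: the altitude is above 96 m ∨ the altitude is at most 96 m
Case 1: Assuming the altitude is above 96 m, then by Premise 1, the altitude is above 84 m.
Case 2: Assuming the altitude is at most 96 m, then by Premise 2, the altitude is at most 101 m.
Since one of the altitude is above 96 m or the altitude is at most 96 m must hold, we get the altitude is above 84 m or the altitude is at most 101 m.

The altitude is above 84 m or the altitude is at most 101 m.


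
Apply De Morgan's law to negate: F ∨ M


De Morgan's law: ¬(P ∨ Q) ≡ ¬P ∧ ¬Q
¬(F ∨ M) = ¬F ∧ ¬M

¬F ∧ ¬M


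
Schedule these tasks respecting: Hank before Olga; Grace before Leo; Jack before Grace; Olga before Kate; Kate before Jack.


Constraints: Hank before Olga; Grace before Leo; Jack before Grace; Olga before Kate; Kate before Jack
Method: repeatedly schedule the remaining task that has no remaining task required before it.
  Step 1: remaining {Hank, Grace, Jack, Leo, Olga, Kate}; every task except Hank still has a predecessor pending → schedule Hank.
  Step 2: remaining {Grace, Jack, Leo, Olga, Kate}; every task except Olga still has a predecessor pending → schedule Olga.
  Step 3: remaining {Grace, Jack, Leo, Kate}; every task except Kate still has a predecessor pending → schedule Kate.
  Step 4: remaining {Grace, Jack, Leo}; every task except Jack still has a predecessor pending → schedule Jack.
  Step 5: remaining {Grace, Leo}; every task except Grace still has a predecessor pending → schedule Grace.
  Step 6: only Leo remains → schedule Leo.
Resulting order:

Hank → Olga → Kate → Jack → Grace → Leo


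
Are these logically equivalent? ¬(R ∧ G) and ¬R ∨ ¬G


Expression 1: ¬(R ∧ G)
Expression 2: ¬R ∨ ¬G
Truth table (R G | Expr1 Expr2):
  T T |   F     F
  T F |   T     T
  F T |   T     T
  F F |   T     T
All 4 rows agree, so the expressions are logically equivalent.

Yes


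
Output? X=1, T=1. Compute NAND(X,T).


X AND T = 1
NOT(1) = 0

0


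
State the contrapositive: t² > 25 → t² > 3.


Original: If t² > 25, then t² > 3
Contrapositive: If ¬Q, then ¬P
Negate Q: not (t² > 3)
Negate P: not (t² > 25)

If not (t² > 3), then not (t² > 25).


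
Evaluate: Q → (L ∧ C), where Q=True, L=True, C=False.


Q = True, L = True, C = False
Expression: Q → (L ∧ C)
Step 1: L ∧ C = True AND False = False
Step 2: Q → (False) = True → False = False

False


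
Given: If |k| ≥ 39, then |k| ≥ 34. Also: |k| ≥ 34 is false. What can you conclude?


Modus tollens: P → Q, ¬Q ⊢ ¬P
P: |k| ≥ 39
Q: |k| ≥ 34
We have P → Q and Q is false.
By modus tollens, P must be false.

It is not the case that |k| ≥ 39


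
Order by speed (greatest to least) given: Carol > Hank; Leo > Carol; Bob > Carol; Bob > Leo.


Constraints: Carol > Hank; Leo > Carol; Bob > Carol; Bob > Leo
Method: at each step, the next-highest is the one remaining person who never appears on the smaller side of a constraint between remaining people.
  Step 1: remaining {Hank, Bob, Leo, Carol}; on the smaller side: {Hank, Leo, Carol} → Bob is next (Bob > Carol; Bob > Leo).
  Step 2: remaining {Hank, Leo, Carol}; on the smaller side: {Hank, Carol} → Leo is next (Leo > Carol).
  Step 3: remaining {Hank, Carol}; on the smaller side: {Hank} → Carol is next (Carol > Hank).
  Step 4: only Hank remains → lowest.
Final ranking (highest to lowest):

Bob > Leo > Carol > Hank


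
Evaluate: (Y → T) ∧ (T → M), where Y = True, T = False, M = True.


Y = True, T = False, M = True
Step 1: Y → T is false only when Y=True and T=False. Result: False
Step 2: T → M is false only when T=True and M=False. Result: True
Step 3: False ∧ True = False

False


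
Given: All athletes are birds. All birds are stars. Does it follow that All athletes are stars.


Premise 1: All athletes are birds.
Premise 2: All birds are stars.
Conclusion: All athletes are stars.
Barbara syllogism (AAA-1): All A are B, All B are C → All A are C.
Middle term (birds) distributed in premise 2.

Valid


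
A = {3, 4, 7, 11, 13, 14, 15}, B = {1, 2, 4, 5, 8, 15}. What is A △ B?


A = {3, 4, 7, 11, 13, 14, 15}
B = {1, 2, 4, 5, 8, 15}
Operation: symmetric difference
In A only: [3, 7, 11, 13, 14], in B only: [1, 2, 5, 8]

{1, 2, 3, 5, 7, 8, 11, 13, 14}


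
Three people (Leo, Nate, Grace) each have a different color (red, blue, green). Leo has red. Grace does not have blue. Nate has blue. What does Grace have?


From clues:
  Nate → blue
  Leo → red
By elimination, Grace gets the remaining.

green


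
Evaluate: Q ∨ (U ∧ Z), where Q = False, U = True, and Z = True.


Q = False, U = True, Z = True
Step 1: U ∧ Z = True AND True = True
Step 2: Q ∨ True = False OR True = True
AND evaluated first (higher precedence); then OR applied.

True


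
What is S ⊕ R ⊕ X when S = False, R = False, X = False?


S = False, R = False, X = False
Step 1: S ⊕ R = False XOR False = False
Step 2: False ⊕ X = False XOR False = False
XOR is true when an odd number of operands are true.

False


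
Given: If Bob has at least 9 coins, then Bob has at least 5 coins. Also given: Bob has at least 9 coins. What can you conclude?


Modus ponens: P → Q, P ⊢ Q
P: Bob has at least 9 coins
Q: Bob has at least 5 coins
We have P → Q and P is true.
By modus ponens, Q must be true.

Bob has at least 5 coins


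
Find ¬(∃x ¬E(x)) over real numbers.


Original: ∃x ¬E(x)
Rule: ¬∀→∃, ¬∃→∀, negate predicate.
Negation: ∀x E(x)

∀x E(x)


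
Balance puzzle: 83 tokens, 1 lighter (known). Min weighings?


Each weighing has 3 outcomes (left heavy / balance / right heavy), so k weighings distinguish at most 3^k cases; splitting into three near-equal groups achieves this.
Need 3^k ≥ 83: 3^4 = 81 < 83 ≤ 3^5 = 243
k = ⌈log₃(83)⌉ = 5

5


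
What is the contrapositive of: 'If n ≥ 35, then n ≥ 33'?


Original: If n ≥ 35, then n ≥ 33
Contrapositive: If ¬Q, then ¬P
Negate Q: not (n ≥ 33)
Negate P: not (n ≥ 35)

If not (n ≥ 33), then not (n ≥ 35).


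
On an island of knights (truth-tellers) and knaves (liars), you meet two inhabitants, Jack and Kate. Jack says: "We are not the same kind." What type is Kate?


Jack says: "We are not the same kind."
Case 1: Jack is a Knight (truth-teller)
  Statement is true → they ARE different → Kate is a Knave
Case 2: Jack is a Knave (liar)
  Statement is false → they are NOT different → Kate is a Knave
In both cases, Kate is a Knave.

Knave


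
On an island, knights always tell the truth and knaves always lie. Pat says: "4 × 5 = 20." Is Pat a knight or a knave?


Statement: "4 × 5 = 20."
Actual: 4 × 5 = 20
Claimed: 20
Statement is TRUE → Pat tells the truth → Knight

Knight


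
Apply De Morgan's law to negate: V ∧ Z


De Morgan's law: ¬(P ∧ Q) ≡ ¬P ∨ ¬Q
¬(V ∧ Z) = ¬V ∨ ¬Z

¬V ∨ ¬Z


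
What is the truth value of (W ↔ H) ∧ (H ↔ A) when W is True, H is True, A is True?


W = True, H = True, A = True
Step 1: W ↔ H is true when W and H have the same value. Result: True
Step 2: H ↔ A is true when H and A have the same value. Result: True
Step 3: True ∧ True = True

True


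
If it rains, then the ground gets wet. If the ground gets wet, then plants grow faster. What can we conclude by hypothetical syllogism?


Hypothetical syllogism: P → Q, Q → R ⊢ P → R
Premise 1: it rains → the ground gets wet
Premise 2: the ground gets wet → plants grow faster
Chain the implications: the middle term (the ground gets wet) links the two.
Conclusion: If it rains, then plants grow faster.

If it rains, then plants grow faster.


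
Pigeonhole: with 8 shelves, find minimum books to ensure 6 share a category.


Pigeonhole: to guarantee k in one of n categories, need (k-1)×n + 1.
k = 6, n = 8
Minimum = (6-1) × 8 + 1 = 5 × 8 + 1

41


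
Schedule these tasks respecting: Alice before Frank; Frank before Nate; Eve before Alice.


Constraints: Alice before Frank; Frank before Nate; Eve before Alice
Method: repeatedly schedule the remaining task that has no remaining task required before it.
  Step 1: remaining {Alice, Nate, Eve, Frank}; every task except Eve still has a predecessor pending → schedule Eve.
  Step 2: remaining {Alice, Nate, Frank}; every task except Alice still has a predecessor pending → schedule Alice.
  Step 3: remaining {Nate, Frank}; every task except Frank still has a predecessor pending → schedule Frank.
  Step 4: only Nate remains → schedule Nate.
Resulting order:

Eve → Alice → Frank → Nate


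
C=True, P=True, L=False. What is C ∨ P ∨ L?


C = True, P = True, L = False
Expression: C ∨ P ∨ L
Step 1: C ∨ P = True OR True = True
Step 2: (True) ∨ L = True OR False = True

True


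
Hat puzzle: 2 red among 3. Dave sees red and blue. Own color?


Total red = 2, seen red = 1
Own red = 2 - 1 = 1
Dave's hat is red.

red


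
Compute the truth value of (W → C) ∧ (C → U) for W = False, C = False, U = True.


W = False, C = False, U = True
Step 1: W → C is false only when W=True and C=False. Result: True
Step 2: C → U is false only when C=True and U=False. Result: True
Step 3: True ∧ True = True

True


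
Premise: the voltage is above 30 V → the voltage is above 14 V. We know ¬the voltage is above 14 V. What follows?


Modus tollens: P → Q, ¬Q ⊢ ¬P
P: the voltage is above 30 V
Q: the voltage is above 14 V
We have P → Q and Q is false.
By modus tollens, P must be false.

It is not the case that the voltage is above 30 V


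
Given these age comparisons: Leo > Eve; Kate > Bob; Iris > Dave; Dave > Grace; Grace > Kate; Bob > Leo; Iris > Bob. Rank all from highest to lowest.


Constraints: Leo > Eve; Kate > Bob; Iris > Dave; Dave > Grace; Grace > Kate; Bob > Leo; Iris > Bob
Method: at each step, the next-highest is the one remaining person who never appears on the smaller side of a constraint between remaining people.
  Step 1: remaining {Eve, Bob, Grace, Leo, Iris, Kate, Dave}; on the smaller side: {Eve, Bob, Grace, Leo, Kate, Dave} → Iris is next (Iris > Dave; Iris > Bob).
  Step 2: remaining {Eve, Bob, Grace, Leo, Kate, Dave}; on the smaller side: {Eve, Bob, Grace, Leo, Kate} → Dave is next (Dave > Grace).
  Step 3: remaining {Eve, Bob, Grace, Leo, Kate}; on the smaller side: {Eve, Bob, Leo, Kate} → Grace is next (Grace > Kate).
  Step 4: remaining {Eve, Bob, Leo, Kate}; on the smaller side: {Eve, Bob, Leo} → Kate is next (Kate > Bob).
  Step 5: remaining {Eve, Bob, Leo}; on the smaller side: {Eve, Leo} → Bob is next (Bob > Leo).
  Step 6: remaining {Eve, Leo}; on the smaller side: {Eve} → Leo is next (Leo > Eve).
  Step 7: only Eve remains → lowest.
Final ranking (highest to lowest):

Iris > Dave > Grace > Kate > Bob > Leo > Eve


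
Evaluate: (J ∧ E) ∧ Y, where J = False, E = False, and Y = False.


J = False, E = False, Y = False
Step 1: J ∧ E = False AND False = False
Step 2: False ∧ Y = False AND False = False
AND is true only when ALL operands are true.

False


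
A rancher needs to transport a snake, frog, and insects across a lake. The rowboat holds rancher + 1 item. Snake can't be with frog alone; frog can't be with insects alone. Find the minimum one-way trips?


1. rancher+frog → 2. rancher ← 3. rancher+snake → 4. rancher+frog ← 5. rancher+insects → 6. rancher ← 7. rancher+frog →
Minimum trips = 7

7


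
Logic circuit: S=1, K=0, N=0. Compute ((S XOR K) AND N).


S XOR K = 1^0 = 1
1 AND 0 = 0

0


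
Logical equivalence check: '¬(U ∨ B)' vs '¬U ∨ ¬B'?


Expression 1: ¬(U ∨ B)
Expression 2: ¬U ∨ ¬B
Truth table (U B | Expr1 Expr2):
  T T |   F     F
  T F |   F     T   ← differ
  F T |   F     T   ← differ
  F F |   T     T
Counterexample: U=T, B=F gives Expr1 = F but Expr2 = T, so the expressions are NOT logically equivalent.

No


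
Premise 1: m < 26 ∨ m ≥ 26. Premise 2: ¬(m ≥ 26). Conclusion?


Disjunctive syllogism: P ∨ Q, ¬P ⊢ Q
Disjunction: m < 26 ∨ m ≥ 26
We know it is not the case that m ≥ 26.
By disjunctive syllogism, the other disjunct must be true.

m < 26


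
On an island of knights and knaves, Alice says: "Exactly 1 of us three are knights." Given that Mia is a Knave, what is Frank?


Alice claims exactly 1 knights among Alice, Mia, Frank.
Given: Mia is a Knave.

Case 1: Alice is a Knight (tells truth)
  Then exactly 1 of the three are knights.
  Counting Alice, Mia: 1 knight(s) so far. Need 0 more → Frank = Knave.
Case 2: Alice is a Knave (lies)
  Then the count is NOT 1.
  If Frank = Knight, count = 1 = 1 → claim would be true, contradicts lie.
  If Frank = Knave, count = 0 ≠ 1 → lie confirmed ✓

Frank is a Knave.

Knave


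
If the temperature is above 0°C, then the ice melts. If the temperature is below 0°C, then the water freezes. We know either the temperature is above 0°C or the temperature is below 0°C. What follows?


Constructive dilemma: (P → Q) ∧ (R → S), P ∨ R ⊢ Q ∨ S
Premise 1: the temperature is above 0°C → the ice melts
Premise 2: the temperature is below 0°C → the water freezes
Premise 3: the temperature is above 0°C ∨ the temperature is below 0°C
Case 1: Assuming the temperature is above 0°C, then by Premise 1, the ice melts.
Case 2: Assuming the temperature is below 0°C, then by Premise 2, the water freezes.
Since one of the temperature is above 0°C or the temperature is below 0°C must hold, we get the ice melts or the water freezes.

The ice melts or the water freezes.


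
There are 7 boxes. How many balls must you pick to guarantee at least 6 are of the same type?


Pigeonhole: to guarantee k in one of n categories, need (k-1)×n + 1.
k = 6, n = 7
Minimum = (6-1) × 7 + 1 = 5 × 7 + 1

36


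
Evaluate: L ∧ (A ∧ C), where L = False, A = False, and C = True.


L = False, A = False, C = True
Step 1: A ∧ C = False AND True = False
Step 2: L ∧ False = False AND False = False
AND is true only when ALL operands are true.

False


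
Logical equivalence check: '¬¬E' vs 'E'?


Expression 1: ¬¬E
Expression 2: E
Truth table (E | Expr1 Expr2):
  T |   T     T
  F |   F     F
All 2 rows agree, so the expressions are logically equivalent.

Yes


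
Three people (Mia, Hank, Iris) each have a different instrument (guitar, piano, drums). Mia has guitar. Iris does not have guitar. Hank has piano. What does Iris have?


From clues:
  Hank → piano
  Mia → guitar
By elimination, Iris gets the remaining.

drums


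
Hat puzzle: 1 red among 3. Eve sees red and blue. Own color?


Total red = 1, seen red = 1
Own red = 1 - 1 = 0
Eve's hat is blue.

blue


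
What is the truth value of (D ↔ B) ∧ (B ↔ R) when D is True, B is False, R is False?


D = True, B = False, R = False
Step 1: D ↔ B is true when D and B have the same value. Result: False
Step 2: B ↔ R is true when B and R have the same value. Result: True
Step 3: False ∧ True = False

False


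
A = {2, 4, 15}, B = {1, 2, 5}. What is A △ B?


A = {2, 4, 15}
B = {1, 2, 5}
Operation: symmetric difference
In A only: [4, 15], in B only: [1, 5]

{1, 4, 5, 15}


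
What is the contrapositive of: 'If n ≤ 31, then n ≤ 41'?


Original: If n ≤ 31, then n ≤ 41
Contrapositive: If ¬Q, then ¬P
Negate Q: not (n ≤ 41)
Negate P: not (n ≤ 31)

If not (n ≤ 41), then not (n ≤ 31).


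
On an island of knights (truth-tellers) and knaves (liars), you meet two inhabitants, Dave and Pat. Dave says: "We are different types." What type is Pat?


Dave says: "We are different types."
Case 1: Dave is a Knight (truth-teller)
  Statement is true → they ARE different → Pat is a Knave
Case 2: Dave is a Knave (liar)
  Statement is false → they are NOT different → Pat is a Knave
In both cases, Pat is a Knave.

Knave


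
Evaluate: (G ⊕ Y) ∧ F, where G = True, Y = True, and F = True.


G = True, Y = True, F = True
Step 1: G ⊕ Y = True XOR True = False
Step 2: False ∧ F = False AND True = False
XOR true when exactly one of G,Y is true; then AND with F.

False


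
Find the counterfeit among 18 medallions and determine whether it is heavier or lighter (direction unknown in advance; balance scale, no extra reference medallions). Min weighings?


Let n = 18. 36 possibilities (n medallions × lighter/heavier); each weighing has 3 outcomes.
Bound for k weighings: say the first weighing puts j medallions on each pan. If it tips, the 2j weighed medallions remain suspects (each with a known direction) and k-1 weighings give 3^(k-1) outcomes; 3^(k-1) is odd, so 2j ≤ 3^(k-1) - 1. If it balances, the n - 2j unweighed medallions remain with direction unknown: 2(n - 2j) ≤ 3^(k-1) - 1 by the same parity argument. Adding, n ≤ (3^(k-1) - 1) + (3^(k-1) - 1)/2 = (3^k - 3)/2, and the classical three-group strategy achieves this (3 medallions in 2 weighings, 12 in 3, 39 in 4, 120 in 5).
So we need the smallest k with (3^k - 3)/2 ≥ 18.
k = 3: (3^3 - 3)/2 = 12 < 18 ✗
k = 4: (3^4 - 3)/2 = 39 ≥ 18 ✓

4


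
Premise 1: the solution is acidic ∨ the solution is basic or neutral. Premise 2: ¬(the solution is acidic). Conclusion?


Disjunctive syllogism: P ∨ Q, ¬P ⊢ Q
Disjunction: the solution is acidic ∨ the solution is basic or neutral
We know it is not the case that the solution is acidic.
By disjunctive syllogism, the other disjunct must be true.

The solution is basic or neutral


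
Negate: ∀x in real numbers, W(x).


Original: ∀x W(x)
Rule: ¬∀→∃, ¬∃→∀, negate predicate.
Negation: ∃x ¬W(x)

∃x ¬W(x)


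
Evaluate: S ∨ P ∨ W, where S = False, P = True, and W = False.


S = False, P = True, W = False
Step 1: S ∨ P = False OR True = True
Step 2: True ∨ W = True OR False = True
OR is true when at least one operand is true.

True


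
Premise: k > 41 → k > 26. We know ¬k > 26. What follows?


Modus tollens: P → Q, ¬Q ⊢ ¬P
P: k > 41
Q: k > 26
We have P → Q and Q is false.
By modus tollens, P must be false.

It is not the case that k > 41


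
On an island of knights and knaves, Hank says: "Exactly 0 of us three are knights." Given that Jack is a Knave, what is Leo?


Hank claims exactly 0 knights among Hank, Jack, Leo.
Given: Jack is a Knave.

Case 1: Hank is a Knight (tells truth)
  Then exactly 0 of the three are knights.
  Counting Hank, Jack: 1 knight(s) so far. Need -1 more → impossible.
Case 2: Hank is a Knave (lies)
  Then the count is NOT 0.
  If Leo = Knave, count = 0 = 0 → claim would be true, contradicts lie.
  If Leo = Knight, count = 1 ≠ 0 → lie confirmed ✓

Leo is a Knight.

Knight


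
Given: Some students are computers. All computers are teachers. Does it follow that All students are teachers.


Premise 1: Some students are computers.
Premise 2: All computers are teachers.
Conclusion: All students are teachers.
Fallacy: illicit minor. The minor term (students) is distributed in the conclusion ('All students ...') but undistributed in its premise ('Some students are computers' doesn't cover all students).
Only 'Some students are teachers' follows, not 'All'.

Invalid


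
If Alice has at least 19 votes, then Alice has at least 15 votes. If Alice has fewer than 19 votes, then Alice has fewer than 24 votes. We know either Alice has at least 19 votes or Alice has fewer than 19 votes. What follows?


Constructive dilemma: (P → Q) ∧ (R → S), P ∨ R ⊢ Q ∨ S
Premise 1: Alice has at least 19 votes → Alice has at least 15 votes
Premise 2: Alice has fewer than 19 votes → Alice has fewer than 24 votes
Premise 3: Alice has at least 19 votes ∨ Alice has fewer than 19 votes
Case 1: Assuming Alice has at least 19 votes, then by Premise 1, Alice has at least 15 votes.
Case 2: Assuming Alice has fewer than 19 votes, then by Premise 2, Alice has fewer than 24 votes.
Since one of Alice has at least 19 votes or Alice has fewer than 19 votes must hold, we get Alice has at least 15 votes or Alice has fewer than 24 votes.

Alice has at least 15 votes or Alice has fewer than 24 votes.


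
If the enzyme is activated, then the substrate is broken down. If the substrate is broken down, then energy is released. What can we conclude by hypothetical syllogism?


Hypothetical syllogism: P → Q, Q → R ⊢ P → R
Premise 1: the enzyme is activated → the substrate is broken down
Premise 2: the substrate is broken down → energy is released
Chain the implications: the middle term (the substrate is broken down) links the two.
Conclusion: If the enzyme is activated, then energy is released.

If the enzyme is activated, then energy is released.


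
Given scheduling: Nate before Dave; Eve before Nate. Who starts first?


Constraints: Nate before Dave; Eve before Nate
The first task can have nothing scheduled before it, so it must never appear on the right of a 'before'.
Tasks appearing after some 'before': Dave, Nate.
The only task not in that list is Eve → it is first.

Eve


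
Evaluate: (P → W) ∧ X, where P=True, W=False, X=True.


P = True, W = False, X = True
Expression: (P → W) ∧ X
Step 1: P → W = True → False (false only if P=True, W=False) = False
Step 2: (False) ∧ X = False AND True = False

False


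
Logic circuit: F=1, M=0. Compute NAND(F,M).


F AND M = 0
NOT(0) = 1

1


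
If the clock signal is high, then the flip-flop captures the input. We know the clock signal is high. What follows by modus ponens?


Modus ponens: P → Q, P ⊢ Q
P: the clock signal is high
Q: the flip-flop captures the input
We have P → Q and P is true.
By modus ponens, Q must be true.

The flip-flop captures the input


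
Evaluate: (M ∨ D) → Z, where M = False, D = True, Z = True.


M = False, D = True, Z = True
Step 1: M ∨ D = False OR True = True
Step 2: (True) → Z: false only when antecedent=True and Z=False.
Result: True

True


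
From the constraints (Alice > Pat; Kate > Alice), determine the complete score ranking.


Constraints: Alice > Pat; Kate > Alice
Method: at each step, the next-highest is the one remaining person who never appears on the smaller side of a constraint between remaining people.
  Step 1: remaining {Kate, Pat, Alice}; on the smaller side: {Pat, Alice} → Kate is next (Kate > Alice).
  Step 2: remaining {Pat, Alice}; on the smaller side: {Pat} → Alice is next (Alice > Pat).
  Step 3: only Pat remains → lowest.
Final ranking (highest to lowest):

Kate > Alice > Pat


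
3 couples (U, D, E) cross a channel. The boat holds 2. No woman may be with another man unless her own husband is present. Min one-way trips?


Label couples U, D, E (H = husband, W = wife).
Counting alone: 6 people, the boat carries 2 and someone must bring it back, so each round trip nets at most +1 on the far side until the last crossing → at least 9 trips. The jealousy constraint makes 9 impossible; the shortest valid schedule has 11:
1. WU+WD →  (far: WU,WD; near: HU,HD,HE,WE)
2. WU ←       (far: WD; near: HU,HD,HE,WU,WE)
3. WU+WE →  (far: WU,WD,WE; near: HU,HD,HE)
4. WU ←       (far: WD,WE; near: HU,HD,HE,WU)
5. HD+HE →  (far: HD,WD,HE,WE; near: HU,WU)
6. HD+WD ←  (far: HE,WE; near: HU,WU,HD,WD)
7. HU+HD →  (far: HU,HD,HE,WE; near: WU,WD)
8. WE ←       (far: HU,HD,HE; near: WU,WD,WE)
9. WU+WD →  (far: HU,WU,HD,WD,HE; near: WE)
10. HE ←      (far: HU,WU,HD,WD; near: HE,WE)
11. HE+WE → (far: all six; near: empty)
In every state each wife is either with her husband or with no other man.
Minimum trips = 11

11


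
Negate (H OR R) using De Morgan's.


De Morgan's law: ¬(P ∨ Q) ≡ ¬P ∧ ¬Q
¬(H ∨ R) = ¬H ∧ ¬R

¬H ∧ ¬R


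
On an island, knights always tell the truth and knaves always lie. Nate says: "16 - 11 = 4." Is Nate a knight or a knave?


Statement: "16 - 11 = 4."
Actual: 16 - 11 = 5
Claimed: 4
Statement is FALSE → Nate lies → Knave

Knave


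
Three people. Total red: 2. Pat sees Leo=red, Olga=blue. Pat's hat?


Total red = 2, seen red = 1
Own red = 2 - 1 = 1
Pat's hat is red.

red


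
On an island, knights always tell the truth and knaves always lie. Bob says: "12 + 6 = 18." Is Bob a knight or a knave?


Statement: "12 + 6 = 18."
Actual: 12 + 6 = 18
Claimed: 18
Statement is TRUE → Bob tells the truth → Knight

Knight


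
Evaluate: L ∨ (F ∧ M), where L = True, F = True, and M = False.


L = True, F = True, M = False
Step 1: F ∧ M = True AND False = False
Step 2: L ∨ False = True OR False = True
AND evaluated first (higher precedence); then OR applied.

True


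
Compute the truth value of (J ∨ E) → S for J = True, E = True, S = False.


J = True, E = True, S = False
Step 1: J ∨ E = True OR True = True
Step 2: (True) → S: false only when antecedent=True and S=False.
Result: False

False


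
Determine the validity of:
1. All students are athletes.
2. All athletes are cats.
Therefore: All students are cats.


Premise 1: All students are athletes.
Premise 2: All athletes are cats.
Conclusion: All students are cats.
Barbara syllogism (AAA-1): All A are B, All B are C → All A are C.
Middle term (athletes) distributed in premise 2.

Valid


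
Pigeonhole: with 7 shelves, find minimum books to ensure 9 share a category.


Pigeonhole: to guarantee k in one of n categories, need (k-1)×n + 1.
k = 9, n = 7
Minimum = (9-1) × 7 + 1 = 8 × 7 + 1

57


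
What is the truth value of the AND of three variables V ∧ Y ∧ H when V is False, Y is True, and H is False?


V = False, Y = True, H = False
Step 1: V ∧ Y = False AND True = False
Step 2: (False) ∧ H = (False) AND False = False
AND is true only when ALL operands are true.

False


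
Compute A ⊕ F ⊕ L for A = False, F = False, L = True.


A = False, F = False, L = True
Step 1: A ⊕ F = False XOR False = False
Step 2: False ⊕ L = False XOR True = True
XOR is true when an odd number of operands are true.

True


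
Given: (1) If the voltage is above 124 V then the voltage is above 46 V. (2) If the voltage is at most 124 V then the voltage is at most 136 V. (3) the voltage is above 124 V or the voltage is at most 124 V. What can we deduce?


Constructive dilemma: (P → Q) ∧ (R → S), P ∨ R ⊢ Q ∨ S
Premise 1: the voltage is above 124 V → the voltage is above 46 V
Premise 2: the voltage is at most 124 V → the voltage is at most 136 V
Premise 3: the voltage is above 124 V ∨ the voltage is at most 124 V
Case 1: Assuming the voltage is above 124 V, then by Premise 1, the voltage is above 46 V.
Case 2: Assuming the voltage is at most 124 V, then by Premise 2, the voltage is at most 136 V.
Since one of the voltage is above 124 V or the voltage is at most 124 V must hold, we get the voltage is above 46 V or the voltage is at most 136 V.

The voltage is above 46 V or the voltage is at most 136 V.


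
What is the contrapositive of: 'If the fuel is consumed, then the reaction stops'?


Original: If the fuel is consumed, then the reaction stops
Contrapositive: If ¬Q, then ¬P
Negate Q: not (the reaction stops)
Negate P: not (the fuel is consumed)

If not (the reaction stops), then not (the fuel is consumed).


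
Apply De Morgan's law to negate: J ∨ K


De Morgan's law: ¬(P ∨ Q) ≡ ¬P ∧ ¬Q
¬(J ∨ K) = ¬J ∧ ¬K

¬J ∧ ¬K


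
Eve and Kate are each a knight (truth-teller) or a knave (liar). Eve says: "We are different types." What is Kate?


Eve says: "We are different types."
Case 1: Eve is a Knight (truth-teller)
  Statement is true → they ARE different → Kate is a Knave
Case 2: Eve is a Knave (liar)
  Statement is false → they are NOT different → Kate is a Knave
In both cases, Kate is a Knave.

Knave


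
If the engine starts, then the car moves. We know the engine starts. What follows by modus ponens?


Modus ponens: P → Q, P ⊢ Q
P: the engine starts
Q: the car moves
We have P → Q and P is true.
By modus ponens, Q must be true.

The car moves


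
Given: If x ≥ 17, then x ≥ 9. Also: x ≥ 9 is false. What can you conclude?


Modus tollens: P → Q, ¬Q ⊢ ¬P
P: x ≥ 17
Q: x ≥ 9
We have P → Q and Q is false.
By modus tollens, P must be false.

It is not the case that x ≥ 17


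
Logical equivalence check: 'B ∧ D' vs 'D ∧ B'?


Expression 1: B ∧ D
Expression 2: D ∧ B
Truth table (B D | Expr1 Expr2):
  T T |   T     T
  T F |   F     F
  F T |   F     F
  F F |   F     F
All 4 rows agree, so the expressions are logically equivalent.

Yes


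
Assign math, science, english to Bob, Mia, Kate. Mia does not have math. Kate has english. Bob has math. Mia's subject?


From clues:
  Kate → english
  Bob → math
By elimination, Mia gets the remaining.

science


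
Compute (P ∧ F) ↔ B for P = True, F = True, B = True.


P = True, F = True, B = True
Step 1: P ∧ F = True AND True = True
Step 2: (True) ↔ B: true when both sides have same truth value.
Result: True ↔ True = True

True


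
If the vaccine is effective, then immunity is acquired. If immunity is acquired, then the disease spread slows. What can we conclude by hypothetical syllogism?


Hypothetical syllogism: P → Q, Q → R ⊢ P → R
Premise 1: the vaccine is effective → immunity is acquired
Premise 2: immunity is acquired → the disease spread slows
Chain the implications: the middle term (immunity is acquired) links the two.
Conclusion: If the vaccine is effective, then the disease spread slows.

If the vaccine is effective, then the disease spread slows.


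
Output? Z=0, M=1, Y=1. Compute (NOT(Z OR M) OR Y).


Z OR M = 1
NOT(1) = 0
0 OR 1 = 1

1


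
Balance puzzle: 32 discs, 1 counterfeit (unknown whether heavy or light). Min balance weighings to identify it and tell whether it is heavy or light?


Let n = 32. 64 possibilities (n discs × lighter/heavier); each weighing has 3 outcomes.
Bound for k weighings: say the first weighing puts j discs on each pan. If it tips, the 2j weighed discs remain suspects (each with a known direction) and k-1 weighings give 3^(k-1) outcomes; 3^(k-1) is odd, so 2j ≤ 3^(k-1) - 1. If it balances, the n - 2j unweighed discs remain with direction unknown: 2(n - 2j) ≤ 3^(k-1) - 1 by the same parity argument. Adding, n ≤ (3^(k-1) - 1) + (3^(k-1) - 1)/2 = (3^k - 3)/2, and the classical three-group strategy achieves this (3 discs in 2 weighings, 12 in 3, 39 in 4, 120 in 5).
So we need the smallest k with (3^k - 3)/2 ≥ 32.
k = 3: (3^3 - 3)/2 = 12 < 32 ✗
k = 4: (3^4 - 3)/2 = 39 ≥ 32 ✓

4


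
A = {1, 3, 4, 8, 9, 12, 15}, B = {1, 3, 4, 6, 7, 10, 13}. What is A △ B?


A = {1, 3, 4, 8, 9, 12, 15}
B = {1, 3, 4, 6, 7, 10, 13}
Operation: symmetric difference
In A only: [8, 9, 12, 15], in B only: [6, 7, 10, 13]

{6, 7, 8, 9, 10, 12, 13, 15}


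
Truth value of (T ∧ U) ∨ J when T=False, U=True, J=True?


T = False, U = True, J = True
Expression: (T ∧ U) ∨ J
Step 1: T ∧ U = False AND True = False
Step 2: (False) ∨ J = False OR True = True

True


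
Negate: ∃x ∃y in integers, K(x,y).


Original: ∃x ∃y K(x,y)
Rule: ¬∀→∃, ¬∃→∀, negate predicate.
Negation: ∀x ∀y ¬K(x,y)

∀x ∀y ¬K(x,y)


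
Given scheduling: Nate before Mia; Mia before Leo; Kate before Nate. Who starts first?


Constraints: Nate before Mia; Mia before Leo; Kate before Nate
The first task can have nothing scheduled before it, so it must never appear on the right of a 'before'.
Tasks appearing after some 'before': Mia, Leo, Nate.
The only task not in that list is Kate → it is first.

Kate


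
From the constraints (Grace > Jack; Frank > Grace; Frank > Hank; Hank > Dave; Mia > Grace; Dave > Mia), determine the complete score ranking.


Constraints: Grace > Jack; Frank > Grace; Frank > Hank; Hank > Dave; Mia > Grace; Dave > Mia
Method: at each step, the next-highest is the one remaining person who never appears on the smaller side of a constraint between remaining people.
  Step 1: remaining {Mia, Jack, Frank, Dave, Grace, Hank}; on the smaller side: {Mia, Jack, Dave, Grace, Hank} → Frank is next (Frank > Grace; Frank > Hank).
  Step 2: remaining {Mia, Jack, Dave, Grace, Hank}; on the smaller side: {Mia, Jack, Dave, Grace} → Hank is next (Hank > Dave).
  Step 3: remaining {Mia, Jack, Dave, Grace}; on the smaller side: {Mia, Jack, Grace} → Dave is next (Dave > Mia).
  Step 4: remaining {Mia, Jack, Grace}; on the smaller side: {Jack, Grace} → Mia is next (Mia > Grace).
  Step 5: remaining {Jack, Grace}; on the smaller side: {Jack} → Grace is next (Grace > Jack).
  Step 6: only Jack remains → lowest.
Final ranking (highest to lowest):

Frank > Hank > Dave > Mia > Grace > Jack


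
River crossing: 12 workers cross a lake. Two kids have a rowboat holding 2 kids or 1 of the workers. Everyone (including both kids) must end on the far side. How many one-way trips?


Per crossing of one of the workers: kids→, one←, one of the workers→, one← = 4 trips
12 × 4 = 48, + 1 final kids→ = 49
Minimum trips = 49

49


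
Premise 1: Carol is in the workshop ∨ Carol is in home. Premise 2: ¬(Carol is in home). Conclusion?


Disjunctive syllogism: P ∨ Q, ¬P ⊢ Q
Disjunction: Carol is in the workshop ∨ Carol is in home
We know it is not the case that Carol is in home.
By disjunctive syllogism, the other disjunct must be true.

Carol is in the workshop


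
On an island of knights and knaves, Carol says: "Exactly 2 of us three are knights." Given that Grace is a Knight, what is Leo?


Carol claims exactly 2 knights among Carol, Grace, Leo.
Given: Grace is a Knight.

Case 1: Carol is a Knight (tells truth)
  Then exactly 2 of the three are knights.
  Counting Carol, Grace: 2 knight(s) so far. Need 0 more → Leo = Knave.
Case 2: Carol is a Knave (lies)
  Then the count is NOT 2.
  If Leo = Knight, count = 2 = 2 → claim would be true, contradicts lie.
  If Leo = Knave, count = 1 ≠ 2 → lie confirmed ✓

Leo is a Knave.

Knave


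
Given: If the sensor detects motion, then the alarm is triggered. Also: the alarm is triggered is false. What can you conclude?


Modus tollens: P → Q, ¬Q ⊢ ¬P
P: the sensor detects motion
Q: the alarm is triggered
We have P → Q and Q is false.
By modus tollens, P must be false.

It is not the case that the sensor detects motion


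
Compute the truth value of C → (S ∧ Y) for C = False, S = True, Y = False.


C = False, S = True, Y = False
Step 1: S ∧ Y = True AND False = False
Step 2: C → (False): false only when C=True and consequent=False.
Result: True

True


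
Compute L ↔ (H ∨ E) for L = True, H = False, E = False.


L = True, H = False, E = False
Step 1: H ∨ E = False OR False = False
Step 2: L ↔ (False): true when both sides have same truth value.
Result: True ↔ False = False

False


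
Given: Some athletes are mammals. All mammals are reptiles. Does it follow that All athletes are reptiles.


Premise 1: Some athletes are mammals.
Premise 2: All mammals are reptiles.
Conclusion: All athletes are reptiles.
Fallacy: illicit minor. The minor term (athletes) is distributed in the conclusion ('All athletes ...') but undistributed in its premise ('Some athletes are mammals' doesn't cover all athletes).
Only 'Some athletes are reptiles' follows, not 'All'.

Invalid
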